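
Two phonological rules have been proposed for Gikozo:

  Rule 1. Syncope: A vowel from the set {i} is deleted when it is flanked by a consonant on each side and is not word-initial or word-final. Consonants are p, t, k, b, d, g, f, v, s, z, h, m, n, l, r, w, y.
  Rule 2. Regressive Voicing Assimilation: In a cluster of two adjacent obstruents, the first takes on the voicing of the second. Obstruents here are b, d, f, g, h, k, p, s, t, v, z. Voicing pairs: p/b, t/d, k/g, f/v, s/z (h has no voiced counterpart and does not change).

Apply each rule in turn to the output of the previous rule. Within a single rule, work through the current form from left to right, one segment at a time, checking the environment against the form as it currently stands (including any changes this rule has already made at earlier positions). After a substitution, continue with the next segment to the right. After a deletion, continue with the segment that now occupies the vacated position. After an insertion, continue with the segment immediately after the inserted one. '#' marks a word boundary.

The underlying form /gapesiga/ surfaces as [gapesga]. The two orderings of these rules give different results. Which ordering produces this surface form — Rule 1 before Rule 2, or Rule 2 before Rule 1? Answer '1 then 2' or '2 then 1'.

Order 1 then 2:
  1 Syncope: [gapesiga] → [gapesga]
  2 Regressive Voicing Assimilation: [gapesga] → [gapezga]
  result: [gapezga]
Order 2 then 1:
  2 Regressive Voicing Assimilation: no change — [gapesiga]
  1 Syncope: [gapesiga] → [gapesga]
  result: [gapesga]

2 then 1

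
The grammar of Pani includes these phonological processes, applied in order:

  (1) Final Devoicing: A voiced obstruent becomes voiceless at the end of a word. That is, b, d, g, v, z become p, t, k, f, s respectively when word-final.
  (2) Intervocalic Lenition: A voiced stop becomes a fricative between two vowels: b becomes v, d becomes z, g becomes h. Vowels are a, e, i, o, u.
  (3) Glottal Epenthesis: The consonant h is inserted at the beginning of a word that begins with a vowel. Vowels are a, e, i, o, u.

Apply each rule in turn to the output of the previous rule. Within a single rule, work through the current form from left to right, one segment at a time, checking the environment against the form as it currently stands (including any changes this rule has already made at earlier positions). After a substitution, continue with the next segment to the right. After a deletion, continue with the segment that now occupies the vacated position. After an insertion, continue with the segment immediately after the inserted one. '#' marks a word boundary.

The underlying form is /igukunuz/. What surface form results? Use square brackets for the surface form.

[hihukunus]

(1) Final Devoicing: [igukunuz] → [igukunus]
(2) Intervocalic Lenition: [igukunus] → [ihukunus]
(3) Glottal Epenthesis: [ihukunus] → [hihukunus]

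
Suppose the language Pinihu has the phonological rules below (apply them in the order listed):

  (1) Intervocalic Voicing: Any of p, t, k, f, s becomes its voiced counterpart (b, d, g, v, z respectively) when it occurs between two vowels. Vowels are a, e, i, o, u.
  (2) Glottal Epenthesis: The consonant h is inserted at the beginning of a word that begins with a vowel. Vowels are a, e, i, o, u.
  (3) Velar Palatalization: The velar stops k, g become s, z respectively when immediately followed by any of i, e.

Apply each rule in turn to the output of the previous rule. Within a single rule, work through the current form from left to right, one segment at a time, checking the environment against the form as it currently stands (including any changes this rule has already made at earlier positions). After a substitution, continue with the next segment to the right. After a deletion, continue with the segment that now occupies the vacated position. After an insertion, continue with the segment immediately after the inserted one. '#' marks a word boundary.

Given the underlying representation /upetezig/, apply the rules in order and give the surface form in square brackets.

[hubedezig]

(1) Intervocalic Voicing: [upetezig] → [ubedezig]
(2) Glottal Epenthesis: [ubedezig] → [hubedezig]
(3) Velar Palatalization: no change — [hubedezig]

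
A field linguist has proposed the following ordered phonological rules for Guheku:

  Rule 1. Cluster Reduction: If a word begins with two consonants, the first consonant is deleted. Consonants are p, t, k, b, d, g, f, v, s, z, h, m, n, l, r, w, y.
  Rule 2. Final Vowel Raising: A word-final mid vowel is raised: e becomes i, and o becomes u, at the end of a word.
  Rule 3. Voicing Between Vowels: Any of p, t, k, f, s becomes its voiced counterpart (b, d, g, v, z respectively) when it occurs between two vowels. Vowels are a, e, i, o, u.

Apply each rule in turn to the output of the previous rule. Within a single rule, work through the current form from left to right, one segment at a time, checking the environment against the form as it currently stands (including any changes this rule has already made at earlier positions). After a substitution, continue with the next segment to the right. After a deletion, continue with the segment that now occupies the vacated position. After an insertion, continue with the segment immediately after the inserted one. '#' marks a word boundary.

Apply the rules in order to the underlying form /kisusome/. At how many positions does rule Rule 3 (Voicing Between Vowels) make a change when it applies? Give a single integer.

Rule 1 Cluster Reduction: no change — [kisusome]
Rule 2 Final Vowel Raising: [kisusome] → [kisusomi]
Rule 3 Voicing Between Vowels: [kisusomi] → [kizuzomi]
Rule Rule 3 changed 2 position(s).

2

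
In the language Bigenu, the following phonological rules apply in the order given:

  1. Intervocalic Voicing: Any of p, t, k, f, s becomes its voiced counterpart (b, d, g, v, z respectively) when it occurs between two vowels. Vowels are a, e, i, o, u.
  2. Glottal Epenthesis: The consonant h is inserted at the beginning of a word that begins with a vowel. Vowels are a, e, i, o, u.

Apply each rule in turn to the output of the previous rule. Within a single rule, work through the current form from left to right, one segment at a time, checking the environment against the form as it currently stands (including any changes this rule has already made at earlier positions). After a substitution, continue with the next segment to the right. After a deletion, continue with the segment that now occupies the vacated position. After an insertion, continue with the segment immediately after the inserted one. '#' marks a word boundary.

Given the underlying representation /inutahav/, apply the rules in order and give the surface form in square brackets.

1 Intervocalic Voicing: [inutahav] → [inudahav]
2 Glottal Epenthesis: [inudahav] → [hinudahav]

[hinudahav]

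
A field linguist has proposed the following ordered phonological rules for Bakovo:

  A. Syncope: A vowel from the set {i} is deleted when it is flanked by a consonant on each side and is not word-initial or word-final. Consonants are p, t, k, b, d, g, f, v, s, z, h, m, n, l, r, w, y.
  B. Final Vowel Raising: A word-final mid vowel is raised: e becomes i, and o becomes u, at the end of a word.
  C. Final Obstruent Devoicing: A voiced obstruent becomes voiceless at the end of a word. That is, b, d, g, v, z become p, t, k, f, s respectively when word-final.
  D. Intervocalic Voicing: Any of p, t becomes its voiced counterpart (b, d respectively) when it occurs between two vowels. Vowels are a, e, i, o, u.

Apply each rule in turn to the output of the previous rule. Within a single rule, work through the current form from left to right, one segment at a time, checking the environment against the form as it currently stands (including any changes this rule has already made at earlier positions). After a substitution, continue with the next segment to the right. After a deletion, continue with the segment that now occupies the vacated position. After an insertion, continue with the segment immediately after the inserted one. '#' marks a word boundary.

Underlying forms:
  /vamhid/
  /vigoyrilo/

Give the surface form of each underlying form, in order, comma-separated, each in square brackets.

/vamhid/:
  A Syncope: [vamhid] → [vamhd]
  B Final Vowel Raising: no change — [vamhd]
  C Final Obstruent Devoicing: [vamhd] → [vamht]
  D Intervocalic Voicing: no change — [vamht]
/vigoyrilo/:
  A Syncope: [vigoyrilo] → [vgoyrlo]
  B Final Vowel Raising: [vgoyrlo] → [vgoyrlu]
  C Final Obstruent Devoicing: no change — [vgoyrlu]
  D Intervocalic Voicing: no change — [vgoyrlu]

[vamht], [vgoyrlu]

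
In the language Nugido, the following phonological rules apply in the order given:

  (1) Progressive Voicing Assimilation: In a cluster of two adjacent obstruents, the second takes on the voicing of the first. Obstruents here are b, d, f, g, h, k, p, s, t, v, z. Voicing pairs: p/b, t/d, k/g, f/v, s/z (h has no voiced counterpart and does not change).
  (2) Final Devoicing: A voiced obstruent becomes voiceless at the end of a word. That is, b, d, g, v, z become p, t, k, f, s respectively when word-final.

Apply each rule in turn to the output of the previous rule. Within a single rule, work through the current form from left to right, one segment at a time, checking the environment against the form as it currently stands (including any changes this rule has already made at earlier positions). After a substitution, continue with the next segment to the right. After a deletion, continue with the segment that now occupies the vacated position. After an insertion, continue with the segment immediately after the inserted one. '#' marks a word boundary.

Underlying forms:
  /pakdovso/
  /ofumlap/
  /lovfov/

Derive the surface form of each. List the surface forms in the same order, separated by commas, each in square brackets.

[paktovzo], [ofumlap], [lovvof]

/pakdovso/:
  (1) Progressive Voicing Assimilation: [pakdovso] → [paktovzo]
  (2) Final Devoicing: no change — [paktovzo]
/ofumlap/:
  (1) Progressive Voicing Assimilation: no change — [ofumlap]
  (2) Final Devoicing: no change — [ofumlap]
/lovfov/:
  (1) Progressive Voicing Assimilation: [lovfov] → [lovvov]
  (2) Final Devoicing: [lovvov] → [lovvof]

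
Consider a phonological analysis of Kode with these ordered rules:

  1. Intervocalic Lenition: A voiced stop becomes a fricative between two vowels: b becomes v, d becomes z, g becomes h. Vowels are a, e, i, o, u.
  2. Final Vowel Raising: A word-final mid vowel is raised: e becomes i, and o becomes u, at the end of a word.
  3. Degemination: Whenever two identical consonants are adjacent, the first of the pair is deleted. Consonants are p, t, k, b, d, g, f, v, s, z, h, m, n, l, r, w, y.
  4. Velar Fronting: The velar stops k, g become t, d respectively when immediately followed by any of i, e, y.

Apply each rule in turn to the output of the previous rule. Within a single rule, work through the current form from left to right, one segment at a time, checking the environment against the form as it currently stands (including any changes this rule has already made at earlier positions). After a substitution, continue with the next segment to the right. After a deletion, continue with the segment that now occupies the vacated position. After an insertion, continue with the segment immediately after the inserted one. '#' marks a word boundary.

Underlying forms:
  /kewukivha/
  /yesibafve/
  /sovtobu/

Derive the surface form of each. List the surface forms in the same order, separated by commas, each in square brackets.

/kewukivha/:
  1 Intervocalic Lenition: no change — [kewukivha]
  2 Final Vowel Raising: no change — [kewukivha]
  3 Degemination: no change — [kewukivha]
  4 Velar Fronting: [kewukivha] → [tewutivha]
/yesibafve/:
  1 Intervocalic Lenition: [yesibafve] → [yesivafve]
  2 Final Vowel Raising: [yesivafve] → [yesivafvi]
  3 Degemination: no change — [yesivafvi]
  4 Velar Fronting: no change — [yesivafvi]
/sovtobu/:
  1 Intervocalic Lenition: [sovtobu] → [sovtovu]
  2 Final Vowel Raising: no change — [sovtovu]
  3 Degemination: no change — [sovtovu]
  4 Velar Fronting: no change — [sovtovu]

[tewutivha], [yesivafvi], [sovtovu]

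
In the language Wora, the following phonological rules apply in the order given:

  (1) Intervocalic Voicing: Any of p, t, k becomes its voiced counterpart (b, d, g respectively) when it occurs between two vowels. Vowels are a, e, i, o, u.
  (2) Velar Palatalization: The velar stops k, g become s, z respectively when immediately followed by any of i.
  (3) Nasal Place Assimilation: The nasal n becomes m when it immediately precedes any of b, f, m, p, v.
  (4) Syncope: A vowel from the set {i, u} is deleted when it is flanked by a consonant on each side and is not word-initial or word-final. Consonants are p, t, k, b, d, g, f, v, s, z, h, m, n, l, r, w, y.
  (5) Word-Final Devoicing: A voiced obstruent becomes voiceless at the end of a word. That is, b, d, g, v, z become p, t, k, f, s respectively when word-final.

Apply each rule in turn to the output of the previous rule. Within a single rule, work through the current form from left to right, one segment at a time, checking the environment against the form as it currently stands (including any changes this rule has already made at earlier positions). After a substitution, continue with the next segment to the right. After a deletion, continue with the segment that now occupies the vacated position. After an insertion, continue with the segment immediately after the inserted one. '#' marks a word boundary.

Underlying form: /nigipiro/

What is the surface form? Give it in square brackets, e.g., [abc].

(1) Intervocalic Voicing: [nigipiro] → [nigibiro]
(2) Velar Palatalization: [nigibiro] → [nizibiro]
(3) Nasal Place Assimilation: no change — [nizibiro]
(4) Syncope: [nizibiro] → [nzbro]
(5) Word-Final Devoicing: no change — [nzbro]

[nzbro]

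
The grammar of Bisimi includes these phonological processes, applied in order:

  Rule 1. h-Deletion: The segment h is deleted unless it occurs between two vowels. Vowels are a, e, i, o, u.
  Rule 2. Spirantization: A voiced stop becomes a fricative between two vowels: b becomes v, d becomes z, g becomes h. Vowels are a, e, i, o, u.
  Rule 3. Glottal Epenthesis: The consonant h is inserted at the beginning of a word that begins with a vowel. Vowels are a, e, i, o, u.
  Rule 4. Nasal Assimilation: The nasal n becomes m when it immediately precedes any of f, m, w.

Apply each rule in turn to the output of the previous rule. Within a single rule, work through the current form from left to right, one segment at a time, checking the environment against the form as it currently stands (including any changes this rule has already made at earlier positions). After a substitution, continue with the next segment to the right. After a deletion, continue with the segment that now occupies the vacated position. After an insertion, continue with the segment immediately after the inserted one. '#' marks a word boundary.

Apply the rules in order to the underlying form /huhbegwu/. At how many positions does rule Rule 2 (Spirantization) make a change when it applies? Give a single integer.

1

Rule 1 h-Deletion: [huhbegwu] → [ubegwu]
Rule 2 Spirantization: [ubegwu] → [uvegwu]
Rule 3 Glottal Epenthesis: [uvegwu] → [huvegwu]
Rule 4 Nasal Assimilation: no change — [huvegwu]
Rule Rule 2 changed 1 position(s).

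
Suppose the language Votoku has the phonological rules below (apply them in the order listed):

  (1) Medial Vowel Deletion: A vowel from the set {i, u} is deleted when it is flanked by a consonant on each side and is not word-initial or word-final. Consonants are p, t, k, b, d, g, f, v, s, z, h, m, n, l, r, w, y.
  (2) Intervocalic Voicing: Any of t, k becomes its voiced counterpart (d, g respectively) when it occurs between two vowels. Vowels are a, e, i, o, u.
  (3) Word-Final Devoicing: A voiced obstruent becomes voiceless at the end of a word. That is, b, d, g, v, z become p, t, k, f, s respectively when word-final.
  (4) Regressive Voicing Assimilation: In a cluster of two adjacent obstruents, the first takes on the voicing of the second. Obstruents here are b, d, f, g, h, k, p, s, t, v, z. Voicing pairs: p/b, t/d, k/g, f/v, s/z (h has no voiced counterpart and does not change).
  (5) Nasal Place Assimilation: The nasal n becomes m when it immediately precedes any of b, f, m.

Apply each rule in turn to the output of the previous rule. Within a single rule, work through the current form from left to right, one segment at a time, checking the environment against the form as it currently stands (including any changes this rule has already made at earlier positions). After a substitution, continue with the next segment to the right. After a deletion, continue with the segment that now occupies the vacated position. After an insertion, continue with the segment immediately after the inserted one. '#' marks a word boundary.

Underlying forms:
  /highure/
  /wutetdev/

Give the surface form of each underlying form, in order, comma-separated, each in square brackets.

/highure/:
  (1) Medial Vowel Deletion: [highure] → [hghre]
  (2) Intervocalic Voicing: no change — [hghre]
  (3) Word-Final Devoicing: no change — [hghre]
  (4) Regressive Voicing Assimilation: [hghre] → [hkhre]
  (5) Nasal Place Assimilation: no change — [hkhre]
/wutetdev/:
  (1) Medial Vowel Deletion: [wutetdev] → [wtetdev]
  (2) Intervocalic Voicing: no change — [wtetdev]
  (3) Word-Final Devoicing: [wtetdev] → [wtetdef]
  (4) Regressive Voicing Assimilation: [wtetdef] → [wteddef]
  (5) Nasal Place Assimilation: no change — [wteddef]

[hkhre], [wteddef]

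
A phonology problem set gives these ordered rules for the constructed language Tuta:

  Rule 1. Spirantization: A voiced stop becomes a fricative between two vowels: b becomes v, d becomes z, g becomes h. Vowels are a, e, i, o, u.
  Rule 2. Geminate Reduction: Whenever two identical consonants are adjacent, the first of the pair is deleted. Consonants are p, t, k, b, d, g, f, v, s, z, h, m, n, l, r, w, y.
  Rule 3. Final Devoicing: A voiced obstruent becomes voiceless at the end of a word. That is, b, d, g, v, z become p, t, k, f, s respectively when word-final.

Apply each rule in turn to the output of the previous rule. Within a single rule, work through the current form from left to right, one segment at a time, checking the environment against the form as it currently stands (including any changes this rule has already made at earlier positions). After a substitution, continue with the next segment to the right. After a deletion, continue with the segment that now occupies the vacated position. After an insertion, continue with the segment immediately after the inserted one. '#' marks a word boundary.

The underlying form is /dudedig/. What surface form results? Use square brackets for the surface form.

Rule 1 Spirantization: [dudedig] → [duzezig]
Rule 2 Geminate Reduction: no change — [duzezig]
Rule 3 Final Devoicing: [duzezig] → [duzezik]

[duzezik]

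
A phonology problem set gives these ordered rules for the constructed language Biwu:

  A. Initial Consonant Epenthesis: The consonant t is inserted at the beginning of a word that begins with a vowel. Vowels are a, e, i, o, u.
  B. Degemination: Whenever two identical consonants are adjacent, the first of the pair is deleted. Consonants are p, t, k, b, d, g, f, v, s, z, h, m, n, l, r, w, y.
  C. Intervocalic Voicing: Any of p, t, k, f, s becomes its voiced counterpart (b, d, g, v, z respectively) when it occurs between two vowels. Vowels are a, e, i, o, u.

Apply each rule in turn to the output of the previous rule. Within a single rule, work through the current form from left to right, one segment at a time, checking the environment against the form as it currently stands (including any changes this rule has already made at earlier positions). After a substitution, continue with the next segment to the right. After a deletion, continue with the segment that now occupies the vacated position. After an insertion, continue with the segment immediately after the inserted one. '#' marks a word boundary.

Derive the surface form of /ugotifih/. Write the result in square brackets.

A Initial Consonant Epenthesis: [ugotifih] → [tugotifih]
B Degemination: no change — [tugotifih]
C Intervocalic Voicing: [tugotifih] → [tugodivih]

[tugodivih]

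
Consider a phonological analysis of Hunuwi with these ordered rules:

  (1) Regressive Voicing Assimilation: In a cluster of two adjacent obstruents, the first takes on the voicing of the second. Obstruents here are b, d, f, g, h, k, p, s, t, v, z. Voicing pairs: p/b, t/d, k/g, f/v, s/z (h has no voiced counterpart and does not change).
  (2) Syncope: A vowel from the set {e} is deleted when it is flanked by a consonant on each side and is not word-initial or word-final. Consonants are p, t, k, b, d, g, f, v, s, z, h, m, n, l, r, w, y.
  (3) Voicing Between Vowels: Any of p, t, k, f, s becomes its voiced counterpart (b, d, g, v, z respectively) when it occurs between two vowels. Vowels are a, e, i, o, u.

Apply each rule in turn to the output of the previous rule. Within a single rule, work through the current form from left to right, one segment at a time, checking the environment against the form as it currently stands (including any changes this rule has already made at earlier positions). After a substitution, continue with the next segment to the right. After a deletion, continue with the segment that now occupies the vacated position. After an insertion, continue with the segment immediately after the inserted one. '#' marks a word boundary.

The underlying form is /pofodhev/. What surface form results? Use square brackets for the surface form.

[povothv]

(1) Regressive Voicing Assimilation: [pofodhev] → [pofothev]
(2) Syncope: [pofothev] → [pofothv]
(3) Voicing Between Vowels: [pofothv] → [povothv]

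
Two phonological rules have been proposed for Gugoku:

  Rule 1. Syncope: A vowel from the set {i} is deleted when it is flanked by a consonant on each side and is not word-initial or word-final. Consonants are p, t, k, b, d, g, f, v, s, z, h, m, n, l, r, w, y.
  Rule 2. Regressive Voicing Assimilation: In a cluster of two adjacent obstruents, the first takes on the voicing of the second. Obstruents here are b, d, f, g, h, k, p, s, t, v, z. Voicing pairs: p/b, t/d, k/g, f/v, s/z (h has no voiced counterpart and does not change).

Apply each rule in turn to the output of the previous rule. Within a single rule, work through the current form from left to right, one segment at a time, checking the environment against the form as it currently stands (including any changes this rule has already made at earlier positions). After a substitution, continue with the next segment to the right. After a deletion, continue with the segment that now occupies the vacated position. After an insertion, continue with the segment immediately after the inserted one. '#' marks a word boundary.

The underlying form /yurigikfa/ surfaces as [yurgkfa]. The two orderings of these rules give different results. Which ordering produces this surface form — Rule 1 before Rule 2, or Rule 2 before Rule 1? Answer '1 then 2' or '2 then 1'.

Order 1 then 2:
  1 Syncope: [yurigikfa] → [yurgkfa]
  2 Regressive Voicing Assimilation: [yurgkfa] → [yurkkfa]
  result: [yurkkfa]
Order 2 then 1:
  2 Regressive Voicing Assimilation: no change — [yurigikfa]
  1 Syncope: [yurigikfa] → [yurgkfa]
  result: [yurgkfa]

2 then 1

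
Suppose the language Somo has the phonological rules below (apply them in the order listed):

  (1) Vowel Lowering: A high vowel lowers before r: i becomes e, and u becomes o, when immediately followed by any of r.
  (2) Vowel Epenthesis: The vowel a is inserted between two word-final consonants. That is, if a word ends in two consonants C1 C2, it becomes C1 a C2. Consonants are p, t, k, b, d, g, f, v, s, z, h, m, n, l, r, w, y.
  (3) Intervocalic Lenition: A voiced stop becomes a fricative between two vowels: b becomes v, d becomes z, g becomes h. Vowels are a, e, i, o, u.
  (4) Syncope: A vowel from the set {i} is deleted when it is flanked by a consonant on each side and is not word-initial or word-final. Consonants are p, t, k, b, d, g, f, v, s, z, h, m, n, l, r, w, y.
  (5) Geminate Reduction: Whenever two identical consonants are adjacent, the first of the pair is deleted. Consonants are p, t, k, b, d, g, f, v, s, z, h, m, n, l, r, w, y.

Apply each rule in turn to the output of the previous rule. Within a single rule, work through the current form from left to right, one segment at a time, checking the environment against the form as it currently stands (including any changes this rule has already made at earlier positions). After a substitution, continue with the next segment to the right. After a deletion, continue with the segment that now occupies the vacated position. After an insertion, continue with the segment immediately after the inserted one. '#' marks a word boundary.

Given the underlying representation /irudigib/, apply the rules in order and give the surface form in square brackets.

[eruzhb]

(1) Vowel Lowering: [irudigib] → [erudigib]
(2) Vowel Epenthesis: no change — [erudigib]
(3) Intervocalic Lenition: [erudigib] → [eruzihib]
(4) Syncope: [eruzihib] → [eruzhb]
(5) Geminate Reduction: no change — [eruzhb]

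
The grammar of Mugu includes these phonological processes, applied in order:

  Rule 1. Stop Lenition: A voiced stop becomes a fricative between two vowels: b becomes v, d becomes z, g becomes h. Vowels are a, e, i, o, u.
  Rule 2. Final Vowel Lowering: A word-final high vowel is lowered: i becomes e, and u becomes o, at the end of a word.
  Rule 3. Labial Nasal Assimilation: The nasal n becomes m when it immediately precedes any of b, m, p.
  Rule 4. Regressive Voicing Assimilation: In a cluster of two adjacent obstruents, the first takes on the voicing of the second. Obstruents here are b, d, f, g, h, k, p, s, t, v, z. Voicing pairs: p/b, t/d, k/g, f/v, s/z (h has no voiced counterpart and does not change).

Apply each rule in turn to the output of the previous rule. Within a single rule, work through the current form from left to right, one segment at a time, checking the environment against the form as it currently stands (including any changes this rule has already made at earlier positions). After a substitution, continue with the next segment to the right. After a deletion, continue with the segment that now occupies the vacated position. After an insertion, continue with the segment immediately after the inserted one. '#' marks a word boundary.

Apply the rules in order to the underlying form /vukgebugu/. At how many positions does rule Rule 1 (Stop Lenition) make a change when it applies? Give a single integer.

2

Rule 1 Stop Lenition: [vukgebugu] → [vukgevuhu]
Rule 2 Final Vowel Lowering: [vukgevuhu] → [vukgevuho]
Rule 3 Labial Nasal Assimilation: no change — [vukgevuho]
Rule 4 Regressive Voicing Assimilation: [vukgevuho] → [vuggevuho]
Rule Rule 1 changed 2 position(s).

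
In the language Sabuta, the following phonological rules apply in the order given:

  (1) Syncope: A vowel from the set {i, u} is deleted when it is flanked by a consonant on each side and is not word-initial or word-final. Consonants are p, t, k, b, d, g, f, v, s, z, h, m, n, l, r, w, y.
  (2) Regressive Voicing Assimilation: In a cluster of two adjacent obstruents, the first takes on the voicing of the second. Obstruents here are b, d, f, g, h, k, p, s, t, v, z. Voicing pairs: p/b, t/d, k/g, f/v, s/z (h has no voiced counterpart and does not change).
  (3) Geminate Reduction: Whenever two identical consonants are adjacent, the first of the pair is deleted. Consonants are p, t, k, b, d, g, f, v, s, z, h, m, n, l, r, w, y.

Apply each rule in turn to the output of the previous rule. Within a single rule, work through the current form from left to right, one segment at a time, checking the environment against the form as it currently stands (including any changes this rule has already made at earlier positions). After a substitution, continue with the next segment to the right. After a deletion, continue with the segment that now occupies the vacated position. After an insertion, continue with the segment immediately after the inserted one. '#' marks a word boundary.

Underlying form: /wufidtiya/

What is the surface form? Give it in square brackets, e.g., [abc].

(1) Syncope: [wufidtiya] → [wfdtya]
(2) Regressive Voicing Assimilation: [wfdtya] → [wvttya]
(3) Geminate Reduction: [wvttya] → [wvtya]

[wvtya]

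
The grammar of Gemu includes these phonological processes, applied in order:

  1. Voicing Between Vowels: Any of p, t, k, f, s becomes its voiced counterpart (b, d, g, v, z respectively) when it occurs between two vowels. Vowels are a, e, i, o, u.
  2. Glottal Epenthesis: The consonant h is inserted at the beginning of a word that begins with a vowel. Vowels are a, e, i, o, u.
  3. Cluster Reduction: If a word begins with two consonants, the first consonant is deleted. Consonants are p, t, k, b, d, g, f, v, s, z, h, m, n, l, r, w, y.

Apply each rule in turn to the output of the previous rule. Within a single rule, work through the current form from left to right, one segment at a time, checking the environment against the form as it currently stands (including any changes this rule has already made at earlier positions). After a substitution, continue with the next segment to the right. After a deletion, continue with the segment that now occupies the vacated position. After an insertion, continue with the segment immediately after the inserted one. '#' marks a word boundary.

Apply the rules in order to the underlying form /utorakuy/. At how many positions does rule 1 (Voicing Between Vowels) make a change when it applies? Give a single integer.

1 Voicing Between Vowels: [utorakuy] → [udoraguy]
2 Glottal Epenthesis: [udoraguy] → [hudoraguy]
3 Cluster Reduction: no change — [hudoraguy]
Rule 1 changed 2 position(s).

2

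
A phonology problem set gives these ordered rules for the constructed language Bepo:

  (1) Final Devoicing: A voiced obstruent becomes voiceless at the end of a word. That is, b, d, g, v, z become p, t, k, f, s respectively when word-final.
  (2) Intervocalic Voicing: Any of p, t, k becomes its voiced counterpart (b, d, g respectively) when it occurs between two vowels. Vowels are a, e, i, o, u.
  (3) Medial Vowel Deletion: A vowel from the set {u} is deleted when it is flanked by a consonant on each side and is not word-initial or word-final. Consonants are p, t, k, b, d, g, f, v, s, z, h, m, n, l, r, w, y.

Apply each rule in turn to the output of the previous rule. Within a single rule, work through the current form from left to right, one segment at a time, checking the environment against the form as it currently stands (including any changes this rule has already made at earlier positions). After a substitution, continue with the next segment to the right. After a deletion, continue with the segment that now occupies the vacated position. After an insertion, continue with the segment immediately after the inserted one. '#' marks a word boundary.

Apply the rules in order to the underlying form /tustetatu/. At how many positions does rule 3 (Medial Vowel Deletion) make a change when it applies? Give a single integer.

(1) Final Devoicing: no change — [tustetatu]
(2) Intervocalic Voicing: [tustetatu] → [tustedadu]
(3) Medial Vowel Deletion: [tustedadu] → [tstedadu]
Rule 3 changed 1 position(s).

1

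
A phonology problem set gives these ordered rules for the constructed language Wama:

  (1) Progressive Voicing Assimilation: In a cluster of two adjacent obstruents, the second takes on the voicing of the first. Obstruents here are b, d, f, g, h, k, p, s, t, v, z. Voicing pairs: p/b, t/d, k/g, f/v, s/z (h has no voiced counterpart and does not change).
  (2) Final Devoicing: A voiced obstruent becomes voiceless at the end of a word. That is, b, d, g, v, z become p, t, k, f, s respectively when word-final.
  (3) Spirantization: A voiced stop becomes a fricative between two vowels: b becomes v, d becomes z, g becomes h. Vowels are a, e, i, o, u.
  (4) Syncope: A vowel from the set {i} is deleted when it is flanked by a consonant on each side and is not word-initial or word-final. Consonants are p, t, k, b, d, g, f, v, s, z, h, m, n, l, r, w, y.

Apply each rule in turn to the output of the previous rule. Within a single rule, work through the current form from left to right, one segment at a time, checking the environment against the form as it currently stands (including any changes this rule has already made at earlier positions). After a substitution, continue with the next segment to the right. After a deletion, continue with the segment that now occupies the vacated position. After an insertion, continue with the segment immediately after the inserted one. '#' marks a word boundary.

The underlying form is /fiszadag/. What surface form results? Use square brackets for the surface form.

[fssazak]

(1) Progressive Voicing Assimilation: [fiszadag] → [fissadag]
(2) Final Devoicing: [fissadag] → [fissadak]
(3) Spirantization: [fissadak] → [fissazak]
(4) Syncope: [fissazak] → [fssazak]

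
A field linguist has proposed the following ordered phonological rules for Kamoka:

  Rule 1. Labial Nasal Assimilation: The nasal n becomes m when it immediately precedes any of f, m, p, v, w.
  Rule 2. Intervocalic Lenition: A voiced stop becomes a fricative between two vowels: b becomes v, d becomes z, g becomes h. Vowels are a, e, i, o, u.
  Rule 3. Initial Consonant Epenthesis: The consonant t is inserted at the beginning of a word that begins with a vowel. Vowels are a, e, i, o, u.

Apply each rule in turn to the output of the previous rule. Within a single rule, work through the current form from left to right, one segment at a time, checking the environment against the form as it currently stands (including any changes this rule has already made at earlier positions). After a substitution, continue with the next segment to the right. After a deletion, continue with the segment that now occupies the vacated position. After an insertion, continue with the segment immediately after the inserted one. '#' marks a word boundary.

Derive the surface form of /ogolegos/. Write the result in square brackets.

Rule 1 Labial Nasal Assimilation: no change — [ogolegos]
Rule 2 Intervocalic Lenition: [ogolegos] → [oholehos]
Rule 3 Initial Consonant Epenthesis: [oholehos] → [toholehos]

[toholehos]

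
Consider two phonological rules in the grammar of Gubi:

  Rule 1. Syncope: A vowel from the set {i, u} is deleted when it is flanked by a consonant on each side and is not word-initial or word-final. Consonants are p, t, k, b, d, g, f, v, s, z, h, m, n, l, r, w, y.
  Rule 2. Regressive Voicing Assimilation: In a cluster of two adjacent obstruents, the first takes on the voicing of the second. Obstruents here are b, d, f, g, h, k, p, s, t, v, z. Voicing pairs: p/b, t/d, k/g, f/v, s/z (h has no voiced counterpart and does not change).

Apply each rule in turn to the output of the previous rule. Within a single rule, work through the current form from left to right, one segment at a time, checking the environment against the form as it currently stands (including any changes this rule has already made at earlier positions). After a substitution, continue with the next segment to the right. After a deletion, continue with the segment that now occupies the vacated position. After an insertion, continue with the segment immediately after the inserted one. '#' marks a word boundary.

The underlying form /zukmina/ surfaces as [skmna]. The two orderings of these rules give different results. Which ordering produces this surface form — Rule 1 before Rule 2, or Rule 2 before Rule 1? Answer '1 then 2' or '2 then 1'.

Order 1 then 2:
  1 Syncope: [zukmina] → [zkmna]
  2 Regressive Voicing Assimilation: [zkmna] → [skmna]
  result: [skmna]
Order 2 then 1:
  2 Regressive Voicing Assimilation: no change — [zukmina]
  1 Syncope: [zukmina] → [zkmna]
  result: [zkmna]

1 then 2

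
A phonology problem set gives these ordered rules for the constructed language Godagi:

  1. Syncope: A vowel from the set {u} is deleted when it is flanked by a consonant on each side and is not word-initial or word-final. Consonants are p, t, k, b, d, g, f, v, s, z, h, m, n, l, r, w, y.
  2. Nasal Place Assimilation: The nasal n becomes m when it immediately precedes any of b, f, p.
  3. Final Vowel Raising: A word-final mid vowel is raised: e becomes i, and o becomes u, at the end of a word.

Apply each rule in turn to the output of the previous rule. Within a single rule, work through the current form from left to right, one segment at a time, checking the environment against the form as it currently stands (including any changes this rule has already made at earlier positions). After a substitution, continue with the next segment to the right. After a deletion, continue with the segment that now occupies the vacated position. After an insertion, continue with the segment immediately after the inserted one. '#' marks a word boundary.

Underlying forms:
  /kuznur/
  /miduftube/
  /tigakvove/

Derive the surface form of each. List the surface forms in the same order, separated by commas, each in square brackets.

/kuznur/:
  1 Syncope: [kuznur] → [kznr]
  2 Nasal Place Assimilation: no change — [kznr]
  3 Final Vowel Raising: no change — [kznr]
/miduftube/:
  1 Syncope: [miduftube] → [midftbe]
  2 Nasal Place Assimilation: no change — [midftbe]
  3 Final Vowel Raising: [midftbe] → [midftbi]
/tigakvove/:
  1 Syncope: no change — [tigakvove]
  2 Nasal Place Assimilation: no change — [tigakvove]
  3 Final Vowel Raising: [tigakvove] → [tigakvovi]

[kznr], [midftbi], [tigakvovi]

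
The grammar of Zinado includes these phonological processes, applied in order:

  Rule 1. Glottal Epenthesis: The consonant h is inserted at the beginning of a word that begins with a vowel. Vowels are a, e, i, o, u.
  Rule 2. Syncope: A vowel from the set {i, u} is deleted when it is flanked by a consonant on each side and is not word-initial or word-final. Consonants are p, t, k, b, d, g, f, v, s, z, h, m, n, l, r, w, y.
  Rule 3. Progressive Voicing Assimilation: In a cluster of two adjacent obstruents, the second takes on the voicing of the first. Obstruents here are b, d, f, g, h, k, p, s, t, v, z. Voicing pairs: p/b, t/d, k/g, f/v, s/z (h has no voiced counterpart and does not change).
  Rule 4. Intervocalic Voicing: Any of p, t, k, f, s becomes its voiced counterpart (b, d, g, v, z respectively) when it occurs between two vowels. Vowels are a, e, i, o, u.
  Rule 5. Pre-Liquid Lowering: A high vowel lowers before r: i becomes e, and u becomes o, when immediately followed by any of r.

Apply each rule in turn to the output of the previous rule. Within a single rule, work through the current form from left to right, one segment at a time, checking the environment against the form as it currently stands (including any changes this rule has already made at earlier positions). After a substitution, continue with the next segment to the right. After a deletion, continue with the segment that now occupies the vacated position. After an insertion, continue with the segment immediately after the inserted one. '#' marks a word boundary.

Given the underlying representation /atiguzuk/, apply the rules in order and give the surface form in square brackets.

[hatksk]

Rule 1 Glottal Epenthesis: [atiguzuk] → [hatiguzuk]
Rule 2 Syncope: [hatiguzuk] → [hatgzk]
Rule 3 Progressive Voicing Assimilation: [hatgzk] → [hatksk]
Rule 4 Intervocalic Voicing: no change — [hatksk]
Rule 5 Pre-Liquid Lowering: no change — [hatksk]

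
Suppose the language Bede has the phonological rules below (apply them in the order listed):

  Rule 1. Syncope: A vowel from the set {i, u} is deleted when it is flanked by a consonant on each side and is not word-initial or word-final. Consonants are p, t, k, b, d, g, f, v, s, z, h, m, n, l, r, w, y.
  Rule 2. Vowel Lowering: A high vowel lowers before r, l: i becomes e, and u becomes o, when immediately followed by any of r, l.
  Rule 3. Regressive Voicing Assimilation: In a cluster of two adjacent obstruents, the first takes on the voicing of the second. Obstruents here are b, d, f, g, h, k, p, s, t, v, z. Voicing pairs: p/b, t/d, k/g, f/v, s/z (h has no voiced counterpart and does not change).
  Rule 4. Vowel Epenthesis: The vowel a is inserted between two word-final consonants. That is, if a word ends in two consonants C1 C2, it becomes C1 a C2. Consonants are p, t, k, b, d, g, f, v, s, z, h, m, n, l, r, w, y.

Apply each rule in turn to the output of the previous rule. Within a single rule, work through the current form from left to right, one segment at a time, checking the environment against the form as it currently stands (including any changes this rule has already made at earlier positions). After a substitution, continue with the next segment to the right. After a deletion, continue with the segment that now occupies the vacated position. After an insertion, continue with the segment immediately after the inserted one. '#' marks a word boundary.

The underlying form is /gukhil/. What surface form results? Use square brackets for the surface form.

Rule 1 Syncope: [gukhil] → [gkhl]
Rule 2 Vowel Lowering: no change — [gkhl]
Rule 3 Regressive Voicing Assimilation: [gkhl] → [kkhl]
Rule 4 Vowel Epenthesis: [kkhl] → [kkhal]

[kkhal]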